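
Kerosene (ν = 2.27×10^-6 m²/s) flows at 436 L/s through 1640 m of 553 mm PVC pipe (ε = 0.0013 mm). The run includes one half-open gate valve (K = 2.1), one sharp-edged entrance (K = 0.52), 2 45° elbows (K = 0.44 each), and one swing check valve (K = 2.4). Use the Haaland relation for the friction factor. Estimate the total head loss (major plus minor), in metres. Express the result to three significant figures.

H_L ≈ 7.65 m

V = 4Q/(πD²) = 1.815 m/s; V²/2g = 0.1680 m
Re = 4.42×10^5, ε/D = 2.35×10^-6 → f = 0.01338 (Haaland)
Major: h_f = f(L/D)·V²/2g = 0.01338·2966·0.1680 = 6.664 m
Minor: ΣK = 5.90; h_m = ΣK·V²/2g = 0.9909 m
Total H_L = 6.664 + 0.9909 = 7.655 m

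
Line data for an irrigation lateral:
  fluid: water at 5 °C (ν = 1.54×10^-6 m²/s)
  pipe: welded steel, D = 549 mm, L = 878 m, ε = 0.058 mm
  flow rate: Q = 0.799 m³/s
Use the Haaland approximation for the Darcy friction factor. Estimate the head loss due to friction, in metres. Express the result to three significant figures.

V = 4Q/(πD²) = 4·0.799/(π·0.549²) = 3.375 m/s
Re = VD/ν = 3.375·0.549/1.54×10^-6 = 1.20×10^6 → turbulent
ε/D = 0.058/549 = 1.06×10^-4
Haaland: f = 0.01323
h_f = f(L/D)V²/(2g) = 0.01323·(878/0.549)·3.375²/(2·9.81) = 12.28 m

h_f ≈ 12.3 m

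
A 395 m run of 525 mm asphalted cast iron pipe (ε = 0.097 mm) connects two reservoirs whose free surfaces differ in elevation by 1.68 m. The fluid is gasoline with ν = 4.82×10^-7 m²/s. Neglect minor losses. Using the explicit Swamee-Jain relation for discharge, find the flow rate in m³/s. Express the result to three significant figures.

Q ≈ 0.382 m³/s

Swamee-Jain (Type II): Q = -0.965·√(gD⁵h_f/L)·ln[ε/(3.7D) + √(3.17ν²L/(gD³h_f))]
√(gD⁵h_f/L) = √(9.81·0.525⁵·1.68/395) = 0.04079
ε/(3.7D) = 4.99×10^-5; √(3.17ν²L/(gD³h_f)) = 1.10×10^-5
Q = -0.965·0.04079·ln(6.098×10^-5) = 0.3820 m³/s
Check: V = 1.76 m/s, Re = 1.92×10^6, f = 0.01415, h_f = 1.69 m ≈ 1.68 m ✓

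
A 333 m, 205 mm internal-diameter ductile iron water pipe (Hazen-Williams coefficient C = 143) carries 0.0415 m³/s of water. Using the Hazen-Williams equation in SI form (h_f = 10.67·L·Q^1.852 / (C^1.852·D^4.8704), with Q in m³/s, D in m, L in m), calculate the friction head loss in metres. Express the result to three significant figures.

h_f ≈ 2.25 m

h_f = 10.67·333·0.0415^1.852 / (143^1.852·0.205^4.8704) = 2.247 m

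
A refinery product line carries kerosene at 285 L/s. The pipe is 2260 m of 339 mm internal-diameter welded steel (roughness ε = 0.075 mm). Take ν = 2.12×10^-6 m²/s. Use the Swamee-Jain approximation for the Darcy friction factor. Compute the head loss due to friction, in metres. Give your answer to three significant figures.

V = 4Q/(πD²) = 4·0.285/(π·0.339²) = 3.158 m/s
Re = VD/ν = 3.158·0.339/2.12×10^-6 = 5.05×10^5 → turbulent
ε/D = 0.075/339 = 2.21×10^-4
Swamee-Jain: f = 0.01569
h_f = f(L/D)V²/(2g) = 0.01569·(2260/0.339)·3.158²/(2·9.81) = 53.17 m

h_f ≈ 53.2 m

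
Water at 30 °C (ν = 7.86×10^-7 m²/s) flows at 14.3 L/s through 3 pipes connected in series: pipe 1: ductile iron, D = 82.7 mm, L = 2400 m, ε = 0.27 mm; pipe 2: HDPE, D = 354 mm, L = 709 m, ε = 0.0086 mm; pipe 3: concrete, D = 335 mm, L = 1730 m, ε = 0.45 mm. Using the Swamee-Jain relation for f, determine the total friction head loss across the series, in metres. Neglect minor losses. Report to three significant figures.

H ≈ 287 m

Pipe 1: V = 2.662 m/s, Re = 2.80×10^5, ε/D = 0.00326, f = 0.02740, h_1 = f(L/D)V²/2g = 287.3 m
Pipe 2: V = 0.1453 m/s, Re = 6.54×10^4, ε/D = 2.43×10^-5, f = 0.01967, h_2 = f(L/D)V²/2g = 0.04239 m
Pipe 3: V = 0.1622 m/s, Re = 6.91×10^4, ε/D = 0.00134, f = 0.02426, h_3 = f(L/D)V²/2g = 0.1681 m
Series → Q common, losses add: H = Σh = 287.5 m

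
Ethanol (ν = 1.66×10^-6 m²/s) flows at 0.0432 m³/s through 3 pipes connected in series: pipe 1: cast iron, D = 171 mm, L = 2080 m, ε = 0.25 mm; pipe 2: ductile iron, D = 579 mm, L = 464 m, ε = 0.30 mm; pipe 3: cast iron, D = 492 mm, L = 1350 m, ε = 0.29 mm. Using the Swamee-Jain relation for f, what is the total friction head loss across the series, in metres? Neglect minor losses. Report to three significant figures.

Pipe 1: V = 1.881 m/s, Re = 1.94×10^5, ε/D = 0.00146, f = 0.02288, h_1 = f(L/D)V²/2g = 50.20 m
Pipe 2: V = 0.1641 m/s, Re = 5.72×10^4, ε/D = 5.18×10^-4, f = 0.02219, h_2 = f(L/D)V²/2g = 0.02440 m
Pipe 3: V = 0.2272 m/s, Re = 6.73×10^4, ε/D = 5.89×10^-4, f = 0.02190, h_3 = f(L/D)V²/2g = 0.1582 m
Series → Q common, losses add: H = Σh = 50.38 m

H ≈ 50.4 m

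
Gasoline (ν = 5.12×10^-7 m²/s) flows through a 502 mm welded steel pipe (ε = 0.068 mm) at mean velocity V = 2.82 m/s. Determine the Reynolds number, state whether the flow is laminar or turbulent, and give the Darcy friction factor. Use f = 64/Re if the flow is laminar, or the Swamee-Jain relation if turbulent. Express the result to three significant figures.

Re ≈ 2.76×10^6; turbulent; f ≈ 0.0133

Re = VD/ν = 2.820·0.502/5.12×10^-7 = 2.76×10^6
Re > 4000 → turbulent; ε/D = 1.35×10^-4
Swamee-Jain: f = 0.01328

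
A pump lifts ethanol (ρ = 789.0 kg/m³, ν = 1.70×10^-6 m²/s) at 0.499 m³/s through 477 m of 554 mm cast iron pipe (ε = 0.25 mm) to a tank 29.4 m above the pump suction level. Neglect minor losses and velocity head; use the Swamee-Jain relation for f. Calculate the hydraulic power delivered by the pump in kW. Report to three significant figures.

V = 4Q/(πD²) = 2.070 m/s; Re = 6.75×10^5; ε/D = 4.51×10^-4; f = 0.01721
h_f = f(L/D)V²/2g = 3.237 m
Total head H = z + h_f = 29.4 + 3.237 = 32.64 m
P_hyd = ρgQH = 789.0·9.81·0.499·32.64 = 126.1 kW

P_hyd ≈ 126 kW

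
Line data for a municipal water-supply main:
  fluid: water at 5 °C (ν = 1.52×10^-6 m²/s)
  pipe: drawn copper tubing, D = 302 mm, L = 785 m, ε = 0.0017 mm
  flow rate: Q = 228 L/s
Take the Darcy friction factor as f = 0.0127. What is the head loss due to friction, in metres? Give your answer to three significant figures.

V = 4Q/(πD²) = 4·0.228/(π·0.302²) = 3.183 m/s
h_f = f(L/D)V²/(2g) = 0.01270·(785/0.302)·3.183²/(2·9.81) = 17.05 m

h_f ≈ 17.0 m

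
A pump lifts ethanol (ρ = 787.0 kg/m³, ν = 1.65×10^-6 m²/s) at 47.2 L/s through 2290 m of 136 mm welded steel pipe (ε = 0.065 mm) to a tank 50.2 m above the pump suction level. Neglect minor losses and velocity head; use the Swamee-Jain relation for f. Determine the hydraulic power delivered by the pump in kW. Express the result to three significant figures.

V = 4Q/(πD²) = 3.249 m/s; Re = 2.68×10^5; ε/D = 4.78×10^-4; f = 0.01836
h_f = f(L/D)V²/2g = 166.3 m
Total head H = z + h_f = 50.2 + 166.3 = 216.5 m
P_hyd = ρgQH = 787.0·9.81·0.0472·216.5 = 78.90 kW

P_hyd ≈ 78.9 kW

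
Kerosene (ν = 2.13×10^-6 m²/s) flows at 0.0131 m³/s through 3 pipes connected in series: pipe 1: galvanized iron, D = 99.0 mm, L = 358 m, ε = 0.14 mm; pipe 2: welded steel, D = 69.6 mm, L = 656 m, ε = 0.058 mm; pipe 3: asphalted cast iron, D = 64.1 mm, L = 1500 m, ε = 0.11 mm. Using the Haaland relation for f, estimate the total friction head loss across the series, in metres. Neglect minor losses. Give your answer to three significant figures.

H ≈ 603 m

Pipe 1: V = 1.702 m/s, Re = 7.91×10^4, ε/D = 0.00141, f = 0.02374, h_1 = f(L/D)V²/2g = 12.67 m
Pipe 2: V = 3.443 m/s, Re = 1.13×10^5, ε/D = 8.33×10^-4, f = 0.02113, h_2 = f(L/D)V²/2g = 120.4 m
Pipe 3: V = 4.059 m/s, Re = 1.22×10^5, ε/D = 0.00172, f = 0.02392, h_3 = f(L/D)V²/2g = 470.2 m
Series → Q common, losses add: H = Σh = 603.2 m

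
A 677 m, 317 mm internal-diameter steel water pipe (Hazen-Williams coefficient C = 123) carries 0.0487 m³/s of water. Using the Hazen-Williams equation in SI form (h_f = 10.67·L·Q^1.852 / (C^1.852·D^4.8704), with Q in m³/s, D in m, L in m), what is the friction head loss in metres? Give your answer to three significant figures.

h_f = 10.67·677·0.0487^1.852 / (123^1.852·0.317^4.8704) = 0.9718 m

h_f ≈ 0.972 m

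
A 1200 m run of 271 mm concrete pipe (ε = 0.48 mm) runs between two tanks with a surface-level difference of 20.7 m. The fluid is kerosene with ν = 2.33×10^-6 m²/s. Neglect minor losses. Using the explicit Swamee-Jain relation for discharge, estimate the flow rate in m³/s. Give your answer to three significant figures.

Swamee-Jain (Type II): Q = -0.965·√(gD⁵h_f/L)·ln[ε/(3.7D) + √(3.17ν²L/(gD³h_f))]
√(gD⁵h_f/L) = √(9.81·0.271⁵·20.7/1200) = 0.01573
ε/(3.7D) = 4.79×10^-4; √(3.17ν²L/(gD³h_f)) = 7.15×10^-5
Q = -0.965·0.01573·ln(5.502×10^-4) = 0.1139 m³/s
Check: V = 1.97 m/s, Re = 2.30×10^5, f = 0.02369, h_f = 20.9 m ≈ 20.7 m ✓

Q ≈ 0.114 m³/s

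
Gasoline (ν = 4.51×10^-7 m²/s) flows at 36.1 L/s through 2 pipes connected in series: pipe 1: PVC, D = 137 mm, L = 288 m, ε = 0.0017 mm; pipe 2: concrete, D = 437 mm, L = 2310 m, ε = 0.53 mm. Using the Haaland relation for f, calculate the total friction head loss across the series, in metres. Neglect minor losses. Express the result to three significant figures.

H ≈ 8.29 m

Pipe 1: V = 2.449 m/s, Re = 7.44×10^5, ε/D = 1.24×10^-5, f = 0.01237, h_1 = f(L/D)V²/2g = 7.949 m
Pipe 2: V = 0.2407 m/s, Re = 2.33×10^5, ε/D = 0.00121, f = 0.02158, h_2 = f(L/D)V²/2g = 0.3368 m
Series → Q common, losses add: H = Σh = 8.285 m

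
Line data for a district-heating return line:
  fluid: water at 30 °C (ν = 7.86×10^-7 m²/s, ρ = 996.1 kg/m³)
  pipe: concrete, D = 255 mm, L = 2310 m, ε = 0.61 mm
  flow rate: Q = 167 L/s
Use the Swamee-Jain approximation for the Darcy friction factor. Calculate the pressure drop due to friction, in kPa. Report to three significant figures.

V = 4Q/(πD²) = 4·0.167/(π·0.255²) = 3.270 m/s
Re = VD/ν = 3.270·0.255/7.86×10^-7 = 1.06×10^6 → turbulent
ε/D = 0.61/255 = 0.00239
Swamee-Jain: f = 0.02480
h_f = f(L/D)V²/(2g) = 0.02480·(2310/0.255)·3.270²/(2·9.81) = 122.4 m
Δp = ρg·h_f = 996.1·9.81·122.4 = 1196 kPa

Δp ≈ 1200 kPa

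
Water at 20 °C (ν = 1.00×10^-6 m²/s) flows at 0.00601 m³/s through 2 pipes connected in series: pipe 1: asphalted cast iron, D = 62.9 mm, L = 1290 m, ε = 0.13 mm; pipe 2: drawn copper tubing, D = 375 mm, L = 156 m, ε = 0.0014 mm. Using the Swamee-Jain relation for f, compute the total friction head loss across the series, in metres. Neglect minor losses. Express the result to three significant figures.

Pipe 1: V = 1.934 m/s, Re = 1.22×10^5, ε/D = 0.00207, f = 0.02522, h_1 = f(L/D)V²/2g = 98.63 m
Pipe 2: V = 0.05442 m/s, Re = 2.04×10^4, ε/D = 3.73×10^-6, f = 0.02569, h_2 = f(L/D)V²/2g = 0.001613 m
Series → Q common, losses add: H = Σh = 98.63 m

H ≈ 98.6 m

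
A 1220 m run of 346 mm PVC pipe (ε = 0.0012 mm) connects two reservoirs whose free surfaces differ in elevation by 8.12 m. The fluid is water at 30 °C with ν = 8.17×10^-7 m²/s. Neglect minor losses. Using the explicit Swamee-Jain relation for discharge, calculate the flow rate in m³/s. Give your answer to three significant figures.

Swamee-Jain (Type II): Q = -0.965·√(gD⁵h_f/L)·ln[ε/(3.7D) + √(3.17ν²L/(gD³h_f))]
√(gD⁵h_f/L) = √(9.81·0.346⁵·8.12/1220) = 0.01799
ε/(3.7D) = 9.37×10^-7; √(3.17ν²L/(gD³h_f)) = 2.80×10^-5
Q = -0.965·0.01799·ln(2.891×10^-5) = 0.1815 m³/s
Check: V = 1.93 m/s, Re = 8.17×10^5, f = 0.01209, h_f = 8.09 m ≈ 8.12 m ✓

Q ≈ 0.181 m³/s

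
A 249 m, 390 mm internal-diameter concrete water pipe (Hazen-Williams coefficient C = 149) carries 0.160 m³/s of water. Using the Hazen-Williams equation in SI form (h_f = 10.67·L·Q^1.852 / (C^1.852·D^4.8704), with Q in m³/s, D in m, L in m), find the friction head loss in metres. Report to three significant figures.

h_f ≈ 0.827 m

h_f = 10.67·249·0.160^1.852 / (149^1.852·0.390^4.8704) = 0.8267 m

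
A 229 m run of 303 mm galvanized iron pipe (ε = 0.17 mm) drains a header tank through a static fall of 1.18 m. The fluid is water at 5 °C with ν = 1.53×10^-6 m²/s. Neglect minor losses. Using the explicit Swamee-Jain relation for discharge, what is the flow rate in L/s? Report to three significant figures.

Q ≈ 92.1 L/s

Swamee-Jain (Type II): Q = -0.965·√(gD⁵h_f/L)·ln[ε/(3.7D) + √(3.17ν²L/(gD³h_f))]
√(gD⁵h_f/L) = √(9.81·0.303⁵·1.18/229) = 0.01136
ε/(3.7D) = 1.52×10^-4; √(3.17ν²L/(gD³h_f)) = 7.26×10^-5
Q = -0.965·0.01136·ln(2.243×10^-4) = 0.09213 m³/s
Check: V = 1.28 m/s, Re = 2.53×10^5, f = 0.01889, h_f = 1.19 m ≈ 1.18 m ✓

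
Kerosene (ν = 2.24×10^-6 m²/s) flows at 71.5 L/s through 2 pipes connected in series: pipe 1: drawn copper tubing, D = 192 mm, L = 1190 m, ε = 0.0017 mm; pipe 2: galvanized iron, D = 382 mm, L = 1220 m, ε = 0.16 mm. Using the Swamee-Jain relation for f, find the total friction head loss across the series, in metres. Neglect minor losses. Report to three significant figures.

H ≈ 31.0 m

Pipe 1: V = 2.470 m/s, Re = 2.12×10^5, ε/D = 8.85×10^-6, f = 0.01545, h_1 = f(L/D)V²/2g = 29.76 m
Pipe 2: V = 0.6239 m/s, Re = 1.06×10^5, ε/D = 4.19×10^-4, f = 0.01989, h_2 = f(L/D)V²/2g = 1.260 m
Series → Q common, losses add: H = Σh = 31.02 m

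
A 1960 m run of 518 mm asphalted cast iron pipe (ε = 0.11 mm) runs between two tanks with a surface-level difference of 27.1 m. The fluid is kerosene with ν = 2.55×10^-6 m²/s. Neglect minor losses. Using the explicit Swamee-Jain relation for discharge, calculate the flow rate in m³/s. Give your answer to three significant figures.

Swamee-Jain (Type II): Q = -0.965·√(gD⁵h_f/L)·ln[ε/(3.7D) + √(3.17ν²L/(gD³h_f))]
√(gD⁵h_f/L) = √(9.81·0.518⁵·27.1/1960) = 0.07112
ε/(3.7D) = 5.74×10^-5; √(3.17ν²L/(gD³h_f)) = 3.31×10^-5
Q = -0.965·0.07112·ln(9.046×10^-5) = 0.6390 m³/s
Check: V = 3.03 m/s, Re = 6.16×10^5, f = 0.01537, h_f = 27.3 m ≈ 27.1 m ✓

Q ≈ 0.639 m³/s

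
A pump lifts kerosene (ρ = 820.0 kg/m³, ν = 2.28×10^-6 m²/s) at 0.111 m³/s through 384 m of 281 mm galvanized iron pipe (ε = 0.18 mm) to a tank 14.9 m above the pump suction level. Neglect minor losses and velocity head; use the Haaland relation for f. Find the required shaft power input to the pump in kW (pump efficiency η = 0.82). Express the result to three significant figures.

P_shaft ≈ 20.9 kW

V = 4Q/(πD²) = 1.790 m/s; Re = 2.21×10^5; ε/D = 6.41×10^-4; f = 0.01921
h_f = f(L/D)V²/2g = 4.286 m
Total head H = z + h_f = 14.9 + 4.286 = 19.19 m
P_hyd = ρgQH = 820.0·9.81·0.111·19.19 = 17.13 kW
P_shaft = P_hyd/η = 17.13/0.82 = 20.89 kW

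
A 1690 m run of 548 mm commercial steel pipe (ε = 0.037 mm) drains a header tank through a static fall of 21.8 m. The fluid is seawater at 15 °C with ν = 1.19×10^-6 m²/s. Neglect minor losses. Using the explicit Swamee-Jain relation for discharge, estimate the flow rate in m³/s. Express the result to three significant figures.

Q ≈ 0.788 m³/s

Swamee-Jain (Type II): Q = -0.965·√(gD⁵h_f/L)·ln[ε/(3.7D) + √(3.17ν²L/(gD³h_f))]
√(gD⁵h_f/L) = √(9.81·0.548⁵·21.8/1690) = 0.07908
ε/(3.7D) = 1.82×10^-5; √(3.17ν²L/(gD³h_f)) = 1.47×10^-5
Q = -0.965·0.07908·ln(3.293×10^-5) = 0.7876 m³/s
Check: V = 3.34 m/s, Re = 1.54×10^6, f = 0.01250, h_f = 21.9 m ≈ 21.8 m ✓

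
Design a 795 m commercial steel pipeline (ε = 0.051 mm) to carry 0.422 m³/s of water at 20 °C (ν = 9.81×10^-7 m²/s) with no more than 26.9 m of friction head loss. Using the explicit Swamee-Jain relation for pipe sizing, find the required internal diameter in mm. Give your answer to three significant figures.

D ≈ 363 mm

Swamee-Jain (Type III): D = 0.66·[ε^1.25·(LQ²/(gh_f))^4.75 + ν·Q^9.4·(L/(gh_f))^5.2]^0.04
LQ²/(gh_f) = 0.5365; L/(gh_f) = 3.013
Term 1 = ε^1.25·(…)^4.75 = 2.24×10^-7; Term 2 = ν·Q^9.4·(…)^5.2 = 9.12×10^-8
D = 0.66·(2.24×10^-7 + 9.12×10^-8)^0.04 = 0.3626 m = 363 mm
Check: V = 4.09 m/s, Re = 1.51×10^6, f = 0.01372, h_f = 25.6 m ≈ 26.9 m ✓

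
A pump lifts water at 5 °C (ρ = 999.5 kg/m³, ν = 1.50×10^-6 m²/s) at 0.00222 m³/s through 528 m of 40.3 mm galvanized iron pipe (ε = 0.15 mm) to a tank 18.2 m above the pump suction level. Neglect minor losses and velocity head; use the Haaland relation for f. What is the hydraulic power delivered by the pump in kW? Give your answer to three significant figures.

V = 4Q/(πD²) = 1.740 m/s; Re = 4.68×10^4; ε/D = 0.00372; f = 0.02998
h_f = f(L/D)V²/2g = 60.64 m
Total head H = z + h_f = 18.2 + 60.64 = 78.84 m
P_hyd = ρgQH = 999.5·9.81·0.00222·78.84 = 1.716 kW

P_hyd ≈ 1.72 kW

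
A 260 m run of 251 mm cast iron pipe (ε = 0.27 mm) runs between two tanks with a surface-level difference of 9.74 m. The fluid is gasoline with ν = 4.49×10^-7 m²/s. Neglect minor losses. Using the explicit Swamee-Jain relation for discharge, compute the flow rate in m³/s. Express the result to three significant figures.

Swamee-Jain (Type II): Q = -0.965·√(gD⁵h_f/L)·ln[ε/(3.7D) + √(3.17ν²L/(gD³h_f))]
√(gD⁵h_f/L) = √(9.81·0.251⁵·9.74/260) = 0.01913
ε/(3.7D) = 2.91×10^-4; √(3.17ν²L/(gD³h_f)) = 1.05×10^-5
Q = -0.965·0.01913·ln(3.012×10^-4) = 0.1497 m³/s
Check: V = 3.03 m/s, Re = 1.69×10^6, f = 0.02023, h_f = 9.77 m ≈ 9.74 m ✓

Q ≈ 0.150 m³/s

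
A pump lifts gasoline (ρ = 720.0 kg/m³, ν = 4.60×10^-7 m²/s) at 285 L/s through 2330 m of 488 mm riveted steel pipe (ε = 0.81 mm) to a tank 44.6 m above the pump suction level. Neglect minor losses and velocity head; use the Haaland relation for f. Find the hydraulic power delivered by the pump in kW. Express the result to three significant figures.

P_hyd ≈ 115 kW

V = 4Q/(πD²) = 1.524 m/s; Re = 1.62×10^6; ε/D = 0.00166; f = 0.02246
h_f = f(L/D)V²/2g = 12.69 m
Total head H = z + h_f = 44.6 + 12.69 = 57.29 m
P_hyd = ρgQH = 720.0·9.81·0.285·57.29 = 115.3 kW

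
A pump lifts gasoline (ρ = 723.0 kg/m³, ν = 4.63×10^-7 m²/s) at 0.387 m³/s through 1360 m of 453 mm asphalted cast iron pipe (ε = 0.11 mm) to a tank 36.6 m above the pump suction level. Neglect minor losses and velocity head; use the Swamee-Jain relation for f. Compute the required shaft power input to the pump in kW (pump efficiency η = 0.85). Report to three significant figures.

P_shaft ≈ 160 kW

V = 4Q/(πD²) = 2.401 m/s; Re = 2.35×10^6; ε/D = 2.43×10^-4; f = 0.01474
h_f = f(L/D)V²/2g = 13.01 m
Total head H = z + h_f = 36.6 + 13.01 = 49.61 m
P_hyd = ρgQH = 723.0·9.81·0.387·49.61 = 136.2 kW
P_shaft = P_hyd/η = 136.2/0.85 = 160.2 kW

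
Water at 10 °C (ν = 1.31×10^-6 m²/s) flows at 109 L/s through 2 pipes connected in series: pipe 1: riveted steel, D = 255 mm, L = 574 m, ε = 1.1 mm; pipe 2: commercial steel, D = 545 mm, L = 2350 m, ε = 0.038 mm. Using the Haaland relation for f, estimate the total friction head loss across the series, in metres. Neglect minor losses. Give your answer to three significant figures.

Pipe 1: V = 2.134 m/s, Re = 4.15×10^5, ε/D = 0.00431, f = 0.02934, h_1 = f(L/D)V²/2g = 15.34 m
Pipe 2: V = 0.4672 m/s, Re = 1.94×10^5, ε/D = 6.97×10^-5, f = 0.01605, h_2 = f(L/D)V²/2g = 0.7701 m
Series → Q common, losses add: H = Σh = 16.11 m

H ≈ 16.1 m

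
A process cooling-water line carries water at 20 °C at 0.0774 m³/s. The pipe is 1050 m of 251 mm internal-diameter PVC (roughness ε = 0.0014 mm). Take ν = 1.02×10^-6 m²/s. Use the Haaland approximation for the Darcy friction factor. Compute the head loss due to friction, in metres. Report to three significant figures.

h_f ≈ 7.17 m

V = 4Q/(πD²) = 4·0.0774/(π·0.251²) = 1.564 m/s
Re = VD/ν = 1.564·0.251/1.02×10^-6 = 3.85×10^5 → turbulent
ε/D = 0.0014/251 = 5.58×10^-6
Haaland: f = 0.01375
h_f = f(L/D)V²/(2g) = 0.01375·(1050/0.251)·1.564²/(2·9.81) = 7.172 m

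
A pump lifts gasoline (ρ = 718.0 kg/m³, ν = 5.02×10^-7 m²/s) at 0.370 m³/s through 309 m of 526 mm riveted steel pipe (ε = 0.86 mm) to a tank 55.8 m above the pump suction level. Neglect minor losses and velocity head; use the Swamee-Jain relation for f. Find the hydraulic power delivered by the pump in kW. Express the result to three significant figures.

P_hyd ≈ 150 kW

V = 4Q/(πD²) = 1.703 m/s; Re = 1.78×10^6; ε/D = 0.00163; f = 0.02239
h_f = f(L/D)V²/2g = 1.944 m
Total head H = z + h_f = 55.8 + 1.944 = 57.74 m
P_hyd = ρgQH = 718.0·9.81·0.370·57.74 = 150.5 kW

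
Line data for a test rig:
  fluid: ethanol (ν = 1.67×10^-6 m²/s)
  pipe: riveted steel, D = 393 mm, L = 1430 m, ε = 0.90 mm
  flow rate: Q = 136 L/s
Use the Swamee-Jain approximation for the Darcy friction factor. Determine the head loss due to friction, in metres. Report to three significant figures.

V = 4Q/(πD²) = 4·0.136/(π·0.393²) = 1.121 m/s
Re = VD/ν = 1.121·0.393/1.67×10^-6 = 2.64×10^5 → turbulent
ε/D = 0.90/393 = 0.00229
Swamee-Jain: f = 0.02507
h_f = f(L/D)V²/(2g) = 0.02507·(1430/0.393)·1.121²/(2·9.81) = 5.843 m

h_f ≈ 5.84 m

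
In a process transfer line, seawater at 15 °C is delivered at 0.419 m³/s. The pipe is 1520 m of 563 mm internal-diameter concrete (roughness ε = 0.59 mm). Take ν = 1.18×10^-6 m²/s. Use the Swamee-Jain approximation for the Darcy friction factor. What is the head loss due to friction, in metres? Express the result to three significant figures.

h_f ≈ 7.92 m

V = 4Q/(πD²) = 4·0.419/(π·0.563²) = 1.683 m/s
Re = VD/ν = 1.683·0.563/1.18×10^-6 = 8.03×10^5 → turbulent
ε/D = 0.59/563 = 0.00105
Swamee-Jain: f = 0.02033
h_f = f(L/D)V²/(2g) = 0.02033·(1520/0.563)·1.683²/(2·9.81) = 7.923 m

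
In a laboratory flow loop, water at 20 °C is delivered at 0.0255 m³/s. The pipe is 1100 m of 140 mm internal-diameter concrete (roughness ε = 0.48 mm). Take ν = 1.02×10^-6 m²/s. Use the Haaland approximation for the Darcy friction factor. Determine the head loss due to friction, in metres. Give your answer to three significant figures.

V = 4Q/(πD²) = 4·0.0255/(π·0.140²) = 1.657 m/s
Re = VD/ν = 1.657·0.140/1.02×10^-6 = 2.27×10^5 → turbulent
ε/D = 0.48/140 = 0.00343
Haaland: f = 0.02772
h_f = f(L/D)V²/(2g) = 0.02772·(1100/0.140)·1.657²/(2·9.81) = 30.46 m

h_f ≈ 30.5 m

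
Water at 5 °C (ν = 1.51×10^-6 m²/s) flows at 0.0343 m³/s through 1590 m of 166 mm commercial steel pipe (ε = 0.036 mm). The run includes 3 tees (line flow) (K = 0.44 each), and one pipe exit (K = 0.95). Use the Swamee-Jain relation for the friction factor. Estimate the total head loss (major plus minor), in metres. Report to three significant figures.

H_L ≈ 21.8 m

V = 4Q/(πD²) = 1.585 m/s; V²/2g = 0.1280 m
Re = 1.74×10^5, ε/D = 2.17×10^-4 → f = 0.01756 (Swamee-Jain)
Major: h_f = f(L/D)·V²/2g = 0.01756·9578·0.1280 = 21.54 m
Minor: ΣK = 2.27; h_m = ΣK·V²/2g = 0.2906 m
Total H_L = 21.54 + 0.2906 = 21.83 m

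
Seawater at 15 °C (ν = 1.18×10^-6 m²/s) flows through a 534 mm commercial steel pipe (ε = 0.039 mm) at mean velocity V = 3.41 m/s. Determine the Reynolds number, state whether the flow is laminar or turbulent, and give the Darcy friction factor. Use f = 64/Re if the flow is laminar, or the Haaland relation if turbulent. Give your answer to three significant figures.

Re ≈ 1.54×10^6; turbulent; f ≈ 0.0124

Re = VD/ν = 3.410·0.534/1.18×10^-6 = 1.54×10^6
Re > 4000 → turbulent; ε/D = 7.30×10^-5
Haaland: f = 0.01244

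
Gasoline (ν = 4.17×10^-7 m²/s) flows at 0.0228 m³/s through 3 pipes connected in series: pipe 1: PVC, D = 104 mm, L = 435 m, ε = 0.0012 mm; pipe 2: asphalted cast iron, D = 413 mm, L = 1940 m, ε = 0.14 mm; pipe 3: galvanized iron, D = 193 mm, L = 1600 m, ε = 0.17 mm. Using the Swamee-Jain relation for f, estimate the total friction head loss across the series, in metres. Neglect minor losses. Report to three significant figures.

Pipe 1: V = 2.684 m/s, Re = 6.69×10^5, ε/D = 1.15×10^-5, f = 0.01265, h_1 = f(L/D)V²/2g = 19.43 m
Pipe 2: V = 0.1702 m/s, Re = 1.69×10^5, ε/D = 3.39×10^-4, f = 0.01838, h_2 = f(L/D)V²/2g = 0.1275 m
Pipe 3: V = 0.7793 m/s, Re = 3.61×10^5, ε/D = 8.81×10^-4, f = 0.02007, h_3 = f(L/D)V²/2g = 5.150 m
Series → Q common, losses add: H = Σh = 24.71 m

H ≈ 24.7 m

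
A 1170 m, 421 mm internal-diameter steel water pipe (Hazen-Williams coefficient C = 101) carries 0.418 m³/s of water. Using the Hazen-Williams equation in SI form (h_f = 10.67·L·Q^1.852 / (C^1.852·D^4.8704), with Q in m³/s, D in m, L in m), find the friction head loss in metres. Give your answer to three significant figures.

h_f ≈ 32.6 m

h_f = 10.67·1170·0.418^1.852 / (101^1.852·0.421^4.8704) = 32.56 m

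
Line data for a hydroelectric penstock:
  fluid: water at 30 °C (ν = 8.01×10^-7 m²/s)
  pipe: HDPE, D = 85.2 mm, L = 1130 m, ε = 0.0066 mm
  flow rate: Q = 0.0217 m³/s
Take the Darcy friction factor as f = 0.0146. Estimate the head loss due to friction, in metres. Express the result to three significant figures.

h_f ≈ 143 m

V = 4Q/(πD²) = 4·0.0217/(π·0.0852²) = 3.806 m/s
h_f = f(L/D)V²/(2g) = 0.01460·(1130/0.0852)·3.806²/(2·9.81) = 143.0 m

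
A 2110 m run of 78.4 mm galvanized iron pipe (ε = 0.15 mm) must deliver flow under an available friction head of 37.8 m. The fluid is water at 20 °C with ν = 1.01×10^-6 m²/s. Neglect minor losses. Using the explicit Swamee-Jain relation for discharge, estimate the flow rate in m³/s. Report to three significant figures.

Swamee-Jain (Type II): Q = -0.965·√(gD⁵h_f/L)·ln[ε/(3.7D) + √(3.17ν²L/(gD³h_f))]
√(gD⁵h_f/L) = √(9.81·0.0784⁵·37.8/2110) = 7.215×10^-4
ε/(3.7D) = 5.17×10^-4; √(3.17ν²L/(gD³h_f)) = 1.95×10^-4
Q = -0.965·7.215×10^-4·ln(7.125×10^-4) = 0.005045 m³/s
Check: V = 1.05 m/s, Re = 8.11×10^4, f = 0.02547, h_f = 38.2 m ≈ 37.8 m ✓

Q ≈ 0.00505 m³/s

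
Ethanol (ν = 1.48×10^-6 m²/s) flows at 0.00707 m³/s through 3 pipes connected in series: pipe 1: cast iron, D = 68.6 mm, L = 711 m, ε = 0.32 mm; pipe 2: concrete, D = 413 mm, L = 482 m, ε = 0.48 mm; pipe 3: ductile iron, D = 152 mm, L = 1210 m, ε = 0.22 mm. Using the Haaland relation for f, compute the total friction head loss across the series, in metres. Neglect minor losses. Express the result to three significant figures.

Pipe 1: V = 1.913 m/s, Re = 8.87×10^4, ε/D = 0.00466, f = 0.03080, h_1 = f(L/D)V²/2g = 59.53 m
Pipe 2: V = 0.05278 m/s, Re = 1.47×10^4, ε/D = 0.00116, f = 0.02970, h_2 = f(L/D)V²/2g = 0.004921 m
Pipe 3: V = 0.3896 m/s, Re = 4.00×10^4, ε/D = 0.00145, f = 0.02561, h_3 = f(L/D)V²/2g = 1.577 m
Series → Q common, losses add: H = Σh = 61.11 m

H ≈ 61.1 m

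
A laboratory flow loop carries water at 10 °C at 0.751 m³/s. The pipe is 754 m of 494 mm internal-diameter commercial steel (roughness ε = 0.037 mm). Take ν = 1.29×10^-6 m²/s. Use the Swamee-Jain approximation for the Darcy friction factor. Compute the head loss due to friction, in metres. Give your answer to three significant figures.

h_f ≈ 15.1 m

V = 4Q/(πD²) = 4·0.751/(π·0.494²) = 3.918 m/s
Re = VD/ν = 3.918·0.494/1.29×10^-6 = 1.50×10^6 → turbulent
ε/D = 0.037/494 = 7.49×10^-5
Swamee-Jain: f = 0.01267
h_f = f(L/D)V²/(2g) = 0.01267·(754/0.494)·3.918²/(2·9.81) = 15.13 m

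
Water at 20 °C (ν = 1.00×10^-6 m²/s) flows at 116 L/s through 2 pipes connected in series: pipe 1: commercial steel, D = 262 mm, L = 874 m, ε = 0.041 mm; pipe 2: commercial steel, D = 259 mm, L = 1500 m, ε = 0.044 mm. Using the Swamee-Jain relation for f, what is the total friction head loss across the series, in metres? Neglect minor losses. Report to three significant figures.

H ≈ 33.3 m

Pipe 1: V = 2.152 m/s, Re = 5.64×10^5, ε/D = 1.56×10^-4, f = 0.01492, h_1 = f(L/D)V²/2g = 11.74 m
Pipe 2: V = 2.202 m/s, Re = 5.70×10^5, ε/D = 1.70×10^-4, f = 0.01504, h_2 = f(L/D)V²/2g = 21.52 m
Series → Q common, losses add: H = Σh = 33.27 m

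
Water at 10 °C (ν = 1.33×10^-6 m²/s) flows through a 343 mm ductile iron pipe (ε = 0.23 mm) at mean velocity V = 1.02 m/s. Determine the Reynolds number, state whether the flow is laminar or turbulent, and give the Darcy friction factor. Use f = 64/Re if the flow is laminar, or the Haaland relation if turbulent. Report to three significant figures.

Re = VD/ν = 1.020·0.343/1.33×10^-6 = 2.63×10^5
Re > 4000 → turbulent; ε/D = 6.71×10^-4
Haaland: f = 0.01914

Re ≈ 2.63×10^5; turbulent; f ≈ 0.0191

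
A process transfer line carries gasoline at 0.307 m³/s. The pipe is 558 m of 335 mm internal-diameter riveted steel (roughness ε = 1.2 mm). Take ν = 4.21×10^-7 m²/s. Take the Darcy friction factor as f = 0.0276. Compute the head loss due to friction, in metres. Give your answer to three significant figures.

V = 4Q/(πD²) = 4·0.307/(π·0.335²) = 3.483 m/s
h_f = f(L/D)V²/(2g) = 0.02760·(558/0.335)·3.483²/(2·9.81) = 28.43 m

h_f ≈ 28.4 m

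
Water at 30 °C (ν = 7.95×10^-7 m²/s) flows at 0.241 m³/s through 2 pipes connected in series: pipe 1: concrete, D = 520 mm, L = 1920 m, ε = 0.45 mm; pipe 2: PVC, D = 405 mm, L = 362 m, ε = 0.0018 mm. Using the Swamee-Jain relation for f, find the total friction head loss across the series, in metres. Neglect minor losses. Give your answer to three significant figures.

H ≈ 6.61 m

Pipe 1: V = 1.135 m/s, Re = 7.42×10^5, ε/D = 8.65×10^-4, f = 0.01952, h_1 = f(L/D)V²/2g = 4.731 m
Pipe 2: V = 1.871 m/s, Re = 9.53×10^5, ε/D = 4.44×10^-6, f = 0.01181, h_2 = f(L/D)V²/2g = 1.883 m
Series → Q common, losses add: H = Σh = 6.613 m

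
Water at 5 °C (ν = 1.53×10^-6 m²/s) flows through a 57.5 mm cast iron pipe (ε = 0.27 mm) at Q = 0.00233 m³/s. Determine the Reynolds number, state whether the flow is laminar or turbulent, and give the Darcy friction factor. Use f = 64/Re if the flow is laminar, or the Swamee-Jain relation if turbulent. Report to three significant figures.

Re ≈ 3.37×10^4; turbulent; f ≈ 0.0329

V = 4Q/(πD²) = 0.8973 m/s
Re = VD/ν = 0.8973·0.0575/1.53×10^-6 = 3.37×10^4
Re > 4000 → turbulent; ε/D = 0.00470
Swamee-Jain: f = 0.03290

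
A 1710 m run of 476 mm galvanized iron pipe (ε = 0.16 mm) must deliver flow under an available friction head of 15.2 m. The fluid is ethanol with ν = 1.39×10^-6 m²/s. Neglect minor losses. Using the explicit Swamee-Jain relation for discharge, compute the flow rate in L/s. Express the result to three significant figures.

Q ≈ 404 L/s

Swamee-Jain (Type II): Q = -0.965·√(gD⁵h_f/L)·ln[ε/(3.7D) + √(3.17ν²L/(gD³h_f))]
√(gD⁵h_f/L) = √(9.81·0.476⁵·15.2/1710) = 0.04616
ε/(3.7D) = 9.08×10^-5; √(3.17ν²L/(gD³h_f)) = 2.55×10^-5
Q = -0.965·0.04616·ln(1.164×10^-4) = 0.4035 m³/s
Check: V = 2.27 m/s, Re = 7.77×10^5, f = 0.01625, h_f = 15.3 m ≈ 15.2 m ✓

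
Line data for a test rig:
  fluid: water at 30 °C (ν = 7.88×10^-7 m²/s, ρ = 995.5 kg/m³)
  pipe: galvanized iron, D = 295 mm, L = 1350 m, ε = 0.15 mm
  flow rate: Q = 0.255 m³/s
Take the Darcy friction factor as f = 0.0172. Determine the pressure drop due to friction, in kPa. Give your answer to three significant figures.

V = 4Q/(πD²) = 4·0.255/(π·0.295²) = 3.731 m/s
h_f = f(L/D)V²/(2g) = 0.01720·(1350/0.295)·3.731²/(2·9.81) = 55.84 m
Δp = ρg·h_f = 995.5·9.81·55.84 = 545.3 kPa

Δp ≈ 545 kPa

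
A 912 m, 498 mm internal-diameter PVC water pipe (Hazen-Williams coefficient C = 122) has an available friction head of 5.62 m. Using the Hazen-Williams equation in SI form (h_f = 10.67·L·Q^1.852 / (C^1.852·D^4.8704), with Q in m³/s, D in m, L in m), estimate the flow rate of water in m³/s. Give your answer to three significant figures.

Rearranging: Q = [h_f·C^1.852·D^4.8704 / (10.67·L)]^(1/1.852)
Q = [5.62·122^1.852·0.498^4.8704 / (10.67·912)]^0.540 = 0.3480 m³/s

Q ≈ 0.348 m³/s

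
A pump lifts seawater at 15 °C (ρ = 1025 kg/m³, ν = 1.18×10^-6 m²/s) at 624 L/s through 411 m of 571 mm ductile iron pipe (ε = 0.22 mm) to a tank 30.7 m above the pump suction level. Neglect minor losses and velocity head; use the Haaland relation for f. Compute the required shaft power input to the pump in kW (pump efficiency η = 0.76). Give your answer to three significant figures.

P_shaft ≈ 283 kW

V = 4Q/(πD²) = 2.437 m/s; Re = 1.18×10^6; ε/D = 3.85×10^-4; f = 0.01625
h_f = f(L/D)V²/2g = 3.540 m
Total head H = z + h_f = 30.7 + 3.540 = 34.24 m
P_hyd = ρgQH = 1025·9.81·0.624·34.24 = 214.8 kW
P_shaft = P_hyd/η = 214.8/0.76 = 282.7 kW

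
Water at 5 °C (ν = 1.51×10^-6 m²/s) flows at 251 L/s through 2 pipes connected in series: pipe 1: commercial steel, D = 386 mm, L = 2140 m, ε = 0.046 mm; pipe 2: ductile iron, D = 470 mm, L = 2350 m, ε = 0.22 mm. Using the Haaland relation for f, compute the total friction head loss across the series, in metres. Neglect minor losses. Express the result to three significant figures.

Pipe 1: V = 2.145 m/s, Re = 5.48×10^5, ε/D = 1.19×10^-4, f = 0.01434, h_1 = f(L/D)V²/2g = 18.64 m
Pipe 2: V = 1.447 m/s, Re = 4.50×10^5, ε/D = 4.68×10^-4, f = 0.01746, h_2 = f(L/D)V²/2g = 9.313 m
Series → Q common, losses add: H = Σh = 27.95 m

H ≈ 27.9 m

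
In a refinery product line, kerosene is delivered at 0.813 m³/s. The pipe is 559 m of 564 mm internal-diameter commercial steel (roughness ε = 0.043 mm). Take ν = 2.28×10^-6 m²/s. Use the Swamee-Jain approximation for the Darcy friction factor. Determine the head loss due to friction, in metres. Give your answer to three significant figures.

V = 4Q/(πD²) = 4·0.813/(π·0.564²) = 3.254 m/s
Re = VD/ν = 3.254·0.564/2.28×10^-6 = 8.05×10^5 → turbulent
ε/D = 0.043/564 = 7.62×10^-5
Swamee-Jain: f = 0.01343
h_f = f(L/D)V²/(2g) = 0.01343·(559/0.564)·3.254²/(2·9.81) = 7.182 m

h_f ≈ 7.18 m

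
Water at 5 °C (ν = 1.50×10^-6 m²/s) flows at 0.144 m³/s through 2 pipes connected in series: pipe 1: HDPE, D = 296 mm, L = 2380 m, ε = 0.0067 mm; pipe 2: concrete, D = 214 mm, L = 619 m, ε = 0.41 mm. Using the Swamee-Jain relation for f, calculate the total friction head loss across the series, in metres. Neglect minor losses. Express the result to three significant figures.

H ≈ 80.6 m

Pipe 1: V = 2.093 m/s, Re = 4.13×10^5, ε/D = 2.26×10^-5, f = 0.01387, h_1 = f(L/D)V²/2g = 24.89 m
Pipe 2: V = 4.004 m/s, Re = 5.71×10^5, ε/D = 0.00192, f = 0.02359, h_2 = f(L/D)V²/2g = 55.75 m
Series → Q common, losses add: H = Σh = 80.64 m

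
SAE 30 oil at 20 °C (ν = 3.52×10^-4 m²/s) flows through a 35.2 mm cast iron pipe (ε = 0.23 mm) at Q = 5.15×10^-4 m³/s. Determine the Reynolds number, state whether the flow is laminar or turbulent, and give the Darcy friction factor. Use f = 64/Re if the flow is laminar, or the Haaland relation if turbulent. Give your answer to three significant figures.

V = 4Q/(πD²) = 0.5292 m/s
Re = VD/ν = 0.5292·0.0352/3.52×10^-4 = 52.9
Re < 2300 → laminar → f = 64/Re = 1.209

Re ≈ 52.9; laminar; f = 64/Re ≈ 1.21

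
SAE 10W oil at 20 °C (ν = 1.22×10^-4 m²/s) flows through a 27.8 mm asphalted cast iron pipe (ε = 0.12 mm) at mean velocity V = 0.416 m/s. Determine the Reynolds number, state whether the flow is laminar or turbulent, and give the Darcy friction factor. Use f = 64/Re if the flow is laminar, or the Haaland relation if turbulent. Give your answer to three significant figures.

Re ≈ 94.8; laminar; f = 64/Re ≈ 0.675

Re = VD/ν = 0.4160·0.0278/1.22×10^-4 = 94.8
Re < 2300 → laminar → f = 64/Re = 0.6752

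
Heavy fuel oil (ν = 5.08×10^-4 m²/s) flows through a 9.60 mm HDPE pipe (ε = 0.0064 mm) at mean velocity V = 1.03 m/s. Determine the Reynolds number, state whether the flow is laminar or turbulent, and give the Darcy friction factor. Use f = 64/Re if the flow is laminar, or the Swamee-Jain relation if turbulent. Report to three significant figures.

Re = VD/ν = 1.030·0.00960/5.08×10^-4 = 19.5
Re < 2300 → laminar → f = 64/Re = 3.288

Re ≈ 19.5; laminar; f = 64/Re ≈ 3.29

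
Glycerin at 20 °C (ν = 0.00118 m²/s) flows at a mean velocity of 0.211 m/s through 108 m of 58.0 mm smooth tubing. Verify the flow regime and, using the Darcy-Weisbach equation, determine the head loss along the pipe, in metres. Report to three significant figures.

Re = VD/ν = 0.211·0.05800/0.00118 = 10.4 → laminar (Re < 2300)
f = 64/Re = 6.171
h_f = f(L/D)V²/(2g) = 6.171·(108/0.05800)·0.211²/(2·9.81) = 26.07 m

h_f ≈ 26.1 m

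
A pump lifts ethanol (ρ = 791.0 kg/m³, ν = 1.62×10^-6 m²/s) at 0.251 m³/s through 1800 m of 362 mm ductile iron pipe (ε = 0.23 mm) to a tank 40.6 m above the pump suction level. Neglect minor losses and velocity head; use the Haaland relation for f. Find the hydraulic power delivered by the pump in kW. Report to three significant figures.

P_hyd ≈ 133 kW

V = 4Q/(πD²) = 2.439 m/s; Re = 5.45×10^5; ε/D = 6.35×10^-4; f = 0.01833
h_f = f(L/D)V²/2g = 27.63 m
Total head H = z + h_f = 40.6 + 27.63 = 68.23 m
P_hyd = ρgQH = 791.0·9.81·0.251·68.23 = 132.9 kW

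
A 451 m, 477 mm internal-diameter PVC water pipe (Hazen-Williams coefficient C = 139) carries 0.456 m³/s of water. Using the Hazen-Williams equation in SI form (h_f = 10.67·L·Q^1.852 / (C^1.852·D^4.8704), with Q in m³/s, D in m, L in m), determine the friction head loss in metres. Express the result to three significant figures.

h_f = 10.67·451·0.456^1.852 / (139^1.852·0.477^4.8704) = 4.442 m

h_f ≈ 4.44 m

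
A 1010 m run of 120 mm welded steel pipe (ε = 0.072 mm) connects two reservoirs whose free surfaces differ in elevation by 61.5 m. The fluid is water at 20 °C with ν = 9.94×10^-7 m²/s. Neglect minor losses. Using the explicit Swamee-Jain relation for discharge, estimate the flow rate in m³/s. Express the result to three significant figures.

Q ≈ 0.0314 m³/s

Swamee-Jain (Type II): Q = -0.965·√(gD⁵h_f/L)·ln[ε/(3.7D) + √(3.17ν²L/(gD³h_f))]
√(gD⁵h_f/L) = √(9.81·0.120⁵·61.5/1010) = 0.003855
ε/(3.7D) = 1.62×10^-4; √(3.17ν²L/(gD³h_f)) = 5.51×10^-5
Q = -0.965·0.003855·ln(2.172×10^-4) = 0.03138 m³/s
Check: V = 2.77 m/s, Re = 3.35×10^5, f = 0.01875, h_f = 61.9 m ≈ 61.5 m ✓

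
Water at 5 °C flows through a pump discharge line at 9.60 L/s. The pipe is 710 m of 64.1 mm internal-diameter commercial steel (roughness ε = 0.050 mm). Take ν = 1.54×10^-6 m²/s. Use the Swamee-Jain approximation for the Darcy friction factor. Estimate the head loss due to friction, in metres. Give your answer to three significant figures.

V = 4Q/(πD²) = 4·0.00960/(π·0.0641²) = 2.975 m/s
Re = VD/ν = 2.975·0.0641/1.54×10^-6 = 1.24×10^5 → turbulent
ε/D = 0.050/64.1 = 7.80×10^-4
Swamee-Jain: f = 0.02109
h_f = f(L/D)V²/(2g) = 0.02109·(710/0.0641)·2.975²/(2·9.81) = 105.4 m

h_f ≈ 105 m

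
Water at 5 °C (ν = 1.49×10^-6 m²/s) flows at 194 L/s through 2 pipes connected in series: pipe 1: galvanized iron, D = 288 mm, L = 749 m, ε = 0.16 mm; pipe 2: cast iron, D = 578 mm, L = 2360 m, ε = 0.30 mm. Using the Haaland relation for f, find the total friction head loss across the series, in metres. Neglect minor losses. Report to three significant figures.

H ≈ 23.0 m

Pipe 1: V = 2.978 m/s, Re = 5.76×10^5, ε/D = 5.56×10^-4, f = 0.01782, h_1 = f(L/D)V²/2g = 20.95 m
Pipe 2: V = 0.7394 m/s, Re = 2.87×10^5, ε/D = 5.19×10^-4, f = 0.01824, h_2 = f(L/D)V²/2g = 2.075 m
Series → Q common, losses add: H = Σh = 23.03 m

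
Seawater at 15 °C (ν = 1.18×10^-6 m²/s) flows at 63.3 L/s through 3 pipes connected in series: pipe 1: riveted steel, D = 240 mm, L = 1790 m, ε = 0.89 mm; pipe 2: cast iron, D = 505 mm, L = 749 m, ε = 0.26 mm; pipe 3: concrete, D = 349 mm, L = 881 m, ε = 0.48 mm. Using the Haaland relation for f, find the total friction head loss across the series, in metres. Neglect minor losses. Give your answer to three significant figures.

Pipe 1: V = 1.399 m/s, Re = 2.85×10^5, ε/D = 0.00371, f = 0.02822, h_1 = f(L/D)V²/2g = 21.00 m
Pipe 2: V = 0.3160 m/s, Re = 1.35×10^5, ε/D = 5.15×10^-4, f = 0.01943, h_2 = f(L/D)V²/2g = 0.1467 m
Pipe 3: V = 0.6617 m/s, Re = 1.96×10^5, ε/D = 0.00138, f = 0.02232, h_3 = f(L/D)V²/2g = 1.257 m
Series → Q common, losses add: H = Σh = 22.41 m

H ≈ 22.4 m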